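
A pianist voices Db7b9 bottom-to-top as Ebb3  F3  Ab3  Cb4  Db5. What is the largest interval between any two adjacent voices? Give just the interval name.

major ninth

Adjacent intervals: Ebb3→F3 = augmented second; F3→Ab3 = minor third; Ab3→Cb4 = minor third; Cb4→Db5 = major ninth.
The largest is Cb4 to Db5, a major ninth (14 semitones).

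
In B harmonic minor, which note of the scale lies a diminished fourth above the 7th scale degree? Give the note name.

The scale is B C# D E F# G A#.
The 7th scale degree is A#; a diminished fourth above that is D — scale degree 3.

D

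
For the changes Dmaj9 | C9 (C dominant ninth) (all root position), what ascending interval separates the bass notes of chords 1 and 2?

minor seventh

The roots are D and C.
From D to C: 10 semitones over a seventh = minor.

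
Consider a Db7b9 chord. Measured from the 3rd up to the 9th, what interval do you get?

Spelling the chord: Db F Ab Cb Ebb.
So we need the interval from F up to Ebb.
7 letter names make it a seventh; at 9 semitones (a whole step narrower than major) the quality is diminished.

diminished seventh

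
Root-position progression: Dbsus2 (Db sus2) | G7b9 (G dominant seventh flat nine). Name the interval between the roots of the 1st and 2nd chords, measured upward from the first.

A4

The roots are Db and G.
From Db to G: 6 semitones over a fourth = augmented.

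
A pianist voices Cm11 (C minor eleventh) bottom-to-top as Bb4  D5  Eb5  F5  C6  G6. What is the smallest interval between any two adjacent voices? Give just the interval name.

Adjacent intervals: Bb4→D5 = major third; D5→Eb5 = minor second; Eb5→F5 = major second; F5→C6 = perfect fifth; C6→G6 = perfect fifth.
The smallest is D5 to Eb5, a minor second (1 semitone).

minor second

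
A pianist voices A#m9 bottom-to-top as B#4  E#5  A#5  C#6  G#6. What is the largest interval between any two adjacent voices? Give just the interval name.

Adjacent intervals: B#4→E#5 = perfect fourth; E#5→A#5 = perfect fourth; A#5→C#6 = minor third; C#6→G#6 = perfect fifth.
The largest is C#6 to G#6, a perfect fifth (7 semitones).

perfect fifth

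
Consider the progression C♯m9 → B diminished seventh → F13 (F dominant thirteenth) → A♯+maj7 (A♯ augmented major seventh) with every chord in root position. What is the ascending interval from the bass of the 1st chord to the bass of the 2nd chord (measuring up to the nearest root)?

m7

The roots are C♯ and B.
C♯ up to B is 10 semitones, a half step narrower than a major seventh, so the interval is minor.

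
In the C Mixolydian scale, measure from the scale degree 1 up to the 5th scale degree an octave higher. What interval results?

perfect twelfth

Spelling the C Mixolydian scale: C D E F G A Bb.
So we need the interval from C up to G.
From C to G is 19 semitones, exactly the perfect twelfth.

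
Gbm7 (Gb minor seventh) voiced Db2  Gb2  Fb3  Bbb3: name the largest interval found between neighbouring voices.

Adjacent intervals: Db2→Gb2 = perfect fourth; Gb2→Fb3 = minor seventh; Fb3→Bbb3 = perfect fourth.
The largest is Gb2 to Fb3, a minor seventh (10 semitones).

m7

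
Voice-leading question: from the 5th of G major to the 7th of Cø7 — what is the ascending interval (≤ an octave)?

G major has D as its 5th, and Cø7 has B♭ as its 7th.
D up to B♭ is 8 semitones, a half step narrower than a major sixth, so the interval is minor.

minor 6th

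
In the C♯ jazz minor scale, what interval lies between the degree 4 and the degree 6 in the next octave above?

Spelling the C♯ jazz minor scale: C♯ D♯ E F♯ G♯ A♯ B♯.
Degree 4 = F♯; 6th scale degree (up an octave) = A♯.
From F♯ to A♯ is 16 semitones, exactly the major tenth.

major tenth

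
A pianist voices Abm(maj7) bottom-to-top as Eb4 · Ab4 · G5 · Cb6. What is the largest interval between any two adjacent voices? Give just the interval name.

M7

Adjacent intervals: Eb4→Ab4 = perfect fourth; Ab4→G5 = major seventh; G5→Cb6 = diminished fourth.
The largest is Ab4 to G5, a major seventh (11 semitones).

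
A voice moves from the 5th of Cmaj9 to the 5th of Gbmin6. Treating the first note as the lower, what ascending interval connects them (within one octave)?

Cmaj9 has G as its 5th, and Gbmin6 has Db as its 5th.
5 letter names make it a fifth; at 6 semitones (a half step narrower than perfect) the quality is diminished.

diminished fifth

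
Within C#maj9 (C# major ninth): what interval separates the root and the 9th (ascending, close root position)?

C# major ninth is spelled C#–E#–G#–B#–D#.
Root = C#; 9th = D#.
Counting 9 letters and 14 half steps from C# gives a major ninth.

M9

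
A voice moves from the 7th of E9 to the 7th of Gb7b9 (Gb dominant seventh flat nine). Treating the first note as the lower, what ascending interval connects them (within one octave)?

diminished 3rd

The 7th of E9 is D; the 7th of Gb7b9 (Gb dominant seventh flat nine) is Fb.
3 letter names make it a third; at 2 semitones (a whole step narrower than major) the quality is diminished.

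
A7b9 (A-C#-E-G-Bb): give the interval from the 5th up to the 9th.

So we need the interval from E up to Bb.
5 letter names make it a fifth; at 6 semitones (a half step narrower than perfect) the quality is diminished.

diminished fifth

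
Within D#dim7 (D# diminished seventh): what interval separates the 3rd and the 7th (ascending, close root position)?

D# diminished seventh is spelled D#–F#–A–C.
3rd = F#; 7th = C.
5 letter names make it a fifth; at 6 semitones (a half step narrower than perfect) the quality is diminished.

d5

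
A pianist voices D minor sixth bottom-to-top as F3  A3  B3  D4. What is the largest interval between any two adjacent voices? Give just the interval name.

major 3rd

Adjacent intervals: F3→A3 = major third; A3→B3 = major second; B3→D4 = minor third.
The largest is F3 to A3, a major third (4 semitones).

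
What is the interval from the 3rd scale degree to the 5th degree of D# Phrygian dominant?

The scale runs D# E F## G# A# B C#.
The 3rd scale degree is F## and the 5th degree is A#.
3 letter names make it a third; at 3 semitones (a half step narrower than major) the quality is minor.

minor 3rd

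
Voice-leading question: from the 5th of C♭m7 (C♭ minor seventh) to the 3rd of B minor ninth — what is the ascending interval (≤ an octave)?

augmented 5th

C♭m7 (C♭ minor seventh) has G♭ as its 5th, and B minor ninth has D as its 3rd.
From G♭ to D: 8 semitones over a fifth = augmented.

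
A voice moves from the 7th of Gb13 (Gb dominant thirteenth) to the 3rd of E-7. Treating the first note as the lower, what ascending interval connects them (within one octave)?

augmented second

The 7th of Gb13 (Gb dominant thirteenth) is Fb; the 3rd of E-7 is G.
Fb up to G is 3 semitones, a half step wider than a major second, so the interval is augmented.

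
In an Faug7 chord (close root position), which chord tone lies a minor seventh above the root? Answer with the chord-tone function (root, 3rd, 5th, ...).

Spelling the chord: F, A, C♯, E♭.
The root is F. A minor seventh above F is E♭.
E♭ is the chord's 7th.

7th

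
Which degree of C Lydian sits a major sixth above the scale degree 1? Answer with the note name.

The scale is C D E F♯ G A B.
The scale degree 1 is C; a major sixth above that is A — scale degree 6.

A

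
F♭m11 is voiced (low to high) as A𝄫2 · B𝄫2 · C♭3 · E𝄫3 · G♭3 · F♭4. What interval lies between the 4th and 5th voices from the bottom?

M3

Those voices are E𝄫3 and G♭3.
E𝄫 up to G♭ spans 3 letter names and 4 semitones — a major third.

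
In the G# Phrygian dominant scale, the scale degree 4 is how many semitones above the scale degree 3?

1

The scale is G# A B# C# D# E F#.
B# up to C# is a minor second — 1 semitone.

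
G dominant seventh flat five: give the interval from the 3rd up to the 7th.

diminished 5th

Spelling the chord: G-B-Db-F.
That puts B below F.
From B to F: 6 semitones over a fifth = diminished.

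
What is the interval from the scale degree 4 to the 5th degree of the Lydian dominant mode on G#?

Spelling the Lydian dominant mode on G#: G# A# B# C## D# E# F#.
The scale degree 4 is C## and the degree 5 is D#.
From C## to D#: 1 semitone over a second = minor.

minor 2nd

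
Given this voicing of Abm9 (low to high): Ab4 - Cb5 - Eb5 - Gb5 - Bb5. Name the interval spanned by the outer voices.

The outer voices are Ab4 and Bb5.
Counting 9 letters and 14 half steps from Ab gives a major ninth.

major ninth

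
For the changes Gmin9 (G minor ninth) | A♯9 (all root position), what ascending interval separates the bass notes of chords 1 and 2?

The roots are G and A♯.
G up to A♯ is 3 semitones, a half step wider than a major second, so the interval is augmented.

augmented second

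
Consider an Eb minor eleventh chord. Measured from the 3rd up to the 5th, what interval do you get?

major 3rd

The chord tones of Ebm11 (Eb minor eleventh) are Eb–Gb–Bb–Db–F–Ab.
The 3rd is Gb and the 5th is Bb.
Gb up to Bb spans 3 letter names and 4 semitones — a major third.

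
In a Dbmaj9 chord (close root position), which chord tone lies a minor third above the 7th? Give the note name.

Spelling the chord: Db-F-Ab-C-Eb.
The 7th is C. A minor third above C is Eb.
Eb is the chord's 9th.

Eb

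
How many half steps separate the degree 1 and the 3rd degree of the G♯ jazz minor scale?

3

The scale is G♯ A♯ B C♯ D♯ E♯ F𝄪.
G♯ up to B is a minor third — 3 semitones.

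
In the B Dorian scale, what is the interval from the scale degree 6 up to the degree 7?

minor second

Spelling the B Dorian scale: B C♯ D E F♯ G♯ A.
That puts G♯ below A.
G♯ up to A is 1 semitone, a half step narrower than a major second, so the interval is minor.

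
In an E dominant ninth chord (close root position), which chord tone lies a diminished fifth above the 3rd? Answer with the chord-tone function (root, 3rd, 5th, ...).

7th

E9: E, G♯, B, D, F♯.
The 3rd is G♯. A diminished fifth above G♯ is D.
D is the chord's 7th.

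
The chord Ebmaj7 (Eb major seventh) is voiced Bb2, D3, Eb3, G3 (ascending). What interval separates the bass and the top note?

The outer voices are Bb2 and G3.
From Bb to G is 9 semitones, exactly the major sixth.

major sixth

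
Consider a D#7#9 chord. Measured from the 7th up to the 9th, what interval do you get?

augmented third

Spelling the chord: D#–F##–A#–C#–E##.
So we need the interval from C# up to E##.
From C# to E##: 5 semitones over a third = augmented.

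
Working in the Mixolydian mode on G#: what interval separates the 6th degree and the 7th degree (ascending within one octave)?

Spelling the Mixolydian mode on G#: G# A# B# C# D# E# F#.
So we need the interval from E# up to F#.
From E# to F#: 1 semitone over a second = minor.

m2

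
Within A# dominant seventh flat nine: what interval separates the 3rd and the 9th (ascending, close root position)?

d7

A#7b9: A#-C##-E#-G#-B.
3rd = C##; 9th = B.
C## up to B is 9 semitones, a whole step narrower than a major seventh, so the interval is diminished.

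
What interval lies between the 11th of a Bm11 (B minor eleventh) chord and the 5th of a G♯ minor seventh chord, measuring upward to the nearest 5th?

Bm11 (B minor eleventh) has E as its 11th, and G♯ minor seventh has D♯ as its 5th.
E up to D♯ spans 7 letter names and 11 semitones — a major seventh.

major 7th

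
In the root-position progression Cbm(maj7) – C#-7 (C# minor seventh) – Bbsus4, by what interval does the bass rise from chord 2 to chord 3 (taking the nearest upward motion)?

d7

The roots are C# and Bb.
From C# to Bb: 9 semitones over a seventh = diminished.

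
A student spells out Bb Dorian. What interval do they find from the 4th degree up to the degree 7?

Bb dorian: Bb C Db Eb F G Ab.
The 4th degree is Eb and the degree 7 is Ab.
Eb up to Ab spans 4 letter names and 5 semitones — a perfect fourth.

perfect fourth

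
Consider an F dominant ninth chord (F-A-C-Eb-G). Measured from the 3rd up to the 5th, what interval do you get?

That puts A below C.
A up to C is 3 semitones, a half step narrower than a major third, so the interval is minor.

minor third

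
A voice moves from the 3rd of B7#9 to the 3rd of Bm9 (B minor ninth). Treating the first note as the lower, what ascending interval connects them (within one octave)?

B7#9 has D# as its 3rd, and Bm9 (B minor ninth) has D as its 3rd.
8 letter names make it an octave; at 11 semitones (a half step narrower than perfect) the quality is diminished.

d8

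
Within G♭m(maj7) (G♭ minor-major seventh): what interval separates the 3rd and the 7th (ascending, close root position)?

augmented fifth

G♭m(maj7) is spelled G♭-B𝄫-D♭-F.
The 3rd is B𝄫 and the 7th is F.
From B𝄫 to F: 8 semitones over a fifth = augmented.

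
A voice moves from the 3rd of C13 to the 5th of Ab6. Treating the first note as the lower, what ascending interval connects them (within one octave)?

diminished octave

C13 has E as its 3rd, and Ab6 has Eb as its 5th.
8 letter names make it an octave; at 11 semitones (a half step narrower than perfect) the quality is diminished.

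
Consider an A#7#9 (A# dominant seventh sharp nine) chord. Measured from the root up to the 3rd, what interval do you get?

A#7#9: A# C## E# G# B##.
The root is A# and the 3rd is C##.
Counting 3 letters and 4 half steps from A# gives a major third.

major third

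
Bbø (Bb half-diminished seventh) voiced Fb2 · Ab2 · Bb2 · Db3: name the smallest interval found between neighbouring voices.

major second

Adjacent intervals: Fb2→Ab2 = major third; Ab2→Bb2 = major second; Bb2→Db3 = minor third.
The smallest is Ab2 to Bb2, a major second (2 semitones).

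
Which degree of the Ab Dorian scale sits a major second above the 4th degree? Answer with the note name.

The scale is Ab Bb Cb Db Eb F Gb.
The 4th degree is Db; a major second above that is Eb — scale degree 5.

Eb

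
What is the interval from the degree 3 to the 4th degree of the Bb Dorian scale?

major second

Bb dorian: Bb C Db Eb F G Ab.
The degree 3 is Db and the 4th degree is Eb.
Counting 2 letters and 2 half steps from Db gives a major second.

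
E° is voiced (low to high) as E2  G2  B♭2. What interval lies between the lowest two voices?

Those voices are E2 and G2.
3 letter names make it a third; at 3 semitones (a half step narrower than major) the quality is minor.

minor third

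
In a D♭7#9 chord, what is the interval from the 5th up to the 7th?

Spelling the chord: D♭, F, A♭, C♭, E.
5th = A♭; 7th = C♭.
3 letter names make it a third; at 3 semitones (a half step narrower than major) the quality is minor.

minor 3rd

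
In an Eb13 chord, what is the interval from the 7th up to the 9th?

major third

Eb13 is spelled Eb, G, Bb, Db, F, C.
7th = Db; 9th = F.
From Db to F is 4 semitones, exactly the major third.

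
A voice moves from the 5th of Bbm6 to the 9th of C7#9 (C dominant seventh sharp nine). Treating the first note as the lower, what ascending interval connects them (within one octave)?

Bbm6 has F as its 5th, and C7#9 (C dominant seventh sharp nine) has D# as its 9th.
6 letter names make it a sixth; at 10 semitones (a half step wider than major) the quality is augmented.

augmented 6th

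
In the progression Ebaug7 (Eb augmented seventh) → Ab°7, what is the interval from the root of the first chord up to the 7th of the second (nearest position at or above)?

diminished third

Ebaug7 (Eb augmented seventh) has Eb as its root, and Ab°7 has Gbb as its 7th.
Eb up to Gbb is 2 semitones, a whole step narrower than a major third, so the interval is diminished.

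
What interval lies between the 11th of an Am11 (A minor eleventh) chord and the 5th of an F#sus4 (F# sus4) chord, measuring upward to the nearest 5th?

major seventh

The 11th of Am11 (A minor eleventh) is D; the 5th of F#sus4 (F# sus4) is C#.
D up to C# spans 7 letter names and 11 semitones — a major seventh.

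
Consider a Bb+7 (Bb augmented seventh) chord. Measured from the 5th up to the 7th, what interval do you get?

diminished third

Bbaug7: Bb-D-F#-Ab.
That puts F# below Ab.
3 letter names make it a third; at 2 semitones (a whole step narrower than major) the quality is diminished.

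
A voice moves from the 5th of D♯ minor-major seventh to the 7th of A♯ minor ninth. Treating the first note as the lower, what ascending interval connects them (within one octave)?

The 5th of D♯ minor-major seventh is A♯; the 7th of A♯ minor ninth is G♯.
From A♯ to G♯: 10 semitones over a seventh = minor.

minor 7th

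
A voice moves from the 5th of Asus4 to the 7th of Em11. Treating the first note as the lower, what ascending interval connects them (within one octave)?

The 5th of Asus4 is E; the 7th of Em11 is D.
E up to D is 10 semitones, a half step narrower than a major seventh, so the interval is minor.

minor 7th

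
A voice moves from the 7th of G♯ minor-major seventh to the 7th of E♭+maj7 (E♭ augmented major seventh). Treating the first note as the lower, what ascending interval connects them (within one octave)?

d6

The 7th of G♯ minor-major seventh is F𝄪; the 7th of E♭+maj7 (E♭ augmented major seventh) is D.
From F𝄪 to D: 7 semitones over a sixth = diminished.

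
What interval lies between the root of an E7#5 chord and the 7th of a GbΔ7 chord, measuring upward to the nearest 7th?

minor second

E7#5 has E as its root, and GbΔ7 has F as its 7th.
2 letter names make it a second; at 1 semitone (a half step narrower than major) the quality is minor.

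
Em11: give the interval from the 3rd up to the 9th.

M7

Em11 is spelled E G B D F♯ A.
The 3rd is G and the 9th is F♯.
G up to F♯ spans 7 letter names and 11 semitones — a major seventh.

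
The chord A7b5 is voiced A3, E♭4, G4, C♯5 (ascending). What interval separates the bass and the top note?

The outer voices are A3 and C♯5.
Counting 10 letters and 16 half steps from A gives a major tenth.

major 10th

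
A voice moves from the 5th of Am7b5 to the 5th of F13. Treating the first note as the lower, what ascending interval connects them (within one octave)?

Am7b5 has Eb as its 5th, and F13 has C as its 5th.
Eb up to C spans 6 letter names and 9 semitones — a major sixth.

major sixth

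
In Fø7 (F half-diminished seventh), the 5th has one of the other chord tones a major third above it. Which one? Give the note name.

Eb

Spelling the chord: F Ab Cb Eb.
The 5th is Cb. A major third above Cb is Eb.
Eb is the chord's 7th.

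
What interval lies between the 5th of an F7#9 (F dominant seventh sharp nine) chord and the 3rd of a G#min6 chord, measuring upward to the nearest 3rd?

The 5th of F7#9 (F dominant seventh sharp nine) is C; the 3rd of G#min6 is B.
C up to B spans 7 letter names and 11 semitones — a major seventh.

major seventh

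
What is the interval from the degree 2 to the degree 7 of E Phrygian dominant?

The scale runs E F G# A B C D.
So we need the interval from F up to D.
F up to D spans 6 letter names and 9 semitones — a major sixth.

major sixth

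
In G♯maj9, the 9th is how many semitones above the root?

G♯maj9 (G♯ major ninth) is spelled G♯-B♯-D♯-F𝄪-A♯.
G♯ to A♯ is a major ninth: 14 semitones.

14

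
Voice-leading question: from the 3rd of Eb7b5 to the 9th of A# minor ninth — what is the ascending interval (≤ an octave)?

Eb7b5 has G as its 3rd, and A# minor ninth has B# as its 9th.
G up to B# is 5 semitones, a half step wider than a major third, so the interval is augmented.

augmented 3rd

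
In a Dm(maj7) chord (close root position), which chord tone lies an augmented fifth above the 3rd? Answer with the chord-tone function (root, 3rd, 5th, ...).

7th

Spelling the chord: D, F, A, C#.
The 3rd is F. An augmented fifth above F is C#.
C# is the chord's 7th.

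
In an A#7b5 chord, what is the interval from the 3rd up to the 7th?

diminished fifth

The chord tones of A#7b5 are A# C## E G#.
So we need the interval from C## up to G#.
5 letter names make it a fifth; at 6 semitones (a half step narrower than perfect) the quality is diminished.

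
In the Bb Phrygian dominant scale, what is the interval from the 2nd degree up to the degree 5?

Bb phrygian dominant: Bb Cb D Eb F Gb Ab.
So we need the interval from Cb up to F.
From Cb to F: 6 semitones over a fourth = augmented.

augmented fourth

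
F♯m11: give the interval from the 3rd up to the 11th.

major ninth

F♯m11 is spelled F♯–A–C♯–E–G♯–B.
That puts A below B.
Counting 9 letters and 14 half steps from A gives a major ninth.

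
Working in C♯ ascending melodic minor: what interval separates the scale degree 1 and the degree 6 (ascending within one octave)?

major 6th

The scale runs C♯ D♯ E F♯ G♯ A♯ B♯.
That puts C♯ below A♯.
Counting 6 letters and 9 half steps from C♯ gives a major sixth.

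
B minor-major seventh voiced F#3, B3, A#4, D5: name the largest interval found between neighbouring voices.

major 7th

Adjacent intervals: F#3→B3 = perfect fourth; B3→A#4 = major seventh; A#4→D5 = diminished fourth.
The largest is B3 to A#4, a major seventh (11 semitones).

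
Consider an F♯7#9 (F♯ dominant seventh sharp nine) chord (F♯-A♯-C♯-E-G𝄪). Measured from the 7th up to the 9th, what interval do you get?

augmented 3rd

The 7th is E and the 9th is G𝄪.
From E to G𝄪: 5 semitones over a third = augmented.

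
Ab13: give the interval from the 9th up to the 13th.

Spelling the chord: Ab–C–Eb–Gb–Bb–F.
9th = Bb; 13th = F.
From Bb to F is 7 semitones, exactly the perfect fifth.

perfect fifth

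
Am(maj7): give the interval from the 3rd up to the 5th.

AmM7 is spelled A, C, E, G#.
So we need the interval from C up to E.
From C to E is 4 semitones, exactly the major third.

major third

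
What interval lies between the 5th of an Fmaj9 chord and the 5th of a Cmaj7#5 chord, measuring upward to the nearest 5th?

augmented fifth

Fmaj9 has C as its 5th, and Cmaj7#5 has G# as its 5th.
C up to G# is 8 semitones, a half step wider than a perfect fifth, so the interval is augmented.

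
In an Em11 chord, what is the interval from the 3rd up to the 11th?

major 9th

The chord tones of Em11 are E-G-B-D-F#-A.
That puts G below A.
From G to A is 14 semitones, exactly the major ninth.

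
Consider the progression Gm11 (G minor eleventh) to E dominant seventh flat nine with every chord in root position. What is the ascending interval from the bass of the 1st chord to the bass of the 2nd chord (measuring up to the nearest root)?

The roots are G and E.
G up to E spans 6 letter names and 9 semitones — a major sixth.

major sixth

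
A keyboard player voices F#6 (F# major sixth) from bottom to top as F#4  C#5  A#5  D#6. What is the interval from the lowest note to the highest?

major 13th

The outer voices are F#4 and D#6.
From F# to D# is 21 semitones, exactly the major thirteenth.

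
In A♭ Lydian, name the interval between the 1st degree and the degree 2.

major second

Spelling A♭ Lydian: A♭ B♭ C D E♭ F G.
1st degree = A♭; 2nd degree = B♭.
A♭ up to B♭ spans 2 letter names and 2 semitones — a major second.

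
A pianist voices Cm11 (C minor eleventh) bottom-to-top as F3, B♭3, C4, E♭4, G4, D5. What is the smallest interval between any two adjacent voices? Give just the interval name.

major second

Adjacent intervals: F3→B♭3 = perfect fourth; B♭3→C4 = major second; C4→E♭4 = minor third; E♭4→G4 = major third; G4→D5 = perfect fifth.
The smallest is B♭3 to C4, a major second (2 semitones).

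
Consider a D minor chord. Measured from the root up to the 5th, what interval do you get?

Spelling the chord: D-F-A.
Root = D; 5th = A.
Counting 5 letters and 7 half steps from D gives a perfect fifth.

perfect fifth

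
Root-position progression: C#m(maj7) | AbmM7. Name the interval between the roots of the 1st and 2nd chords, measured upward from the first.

diminished sixth

The roots are C# and Ab.
From C# to Ab: 7 semitones over a sixth = diminished.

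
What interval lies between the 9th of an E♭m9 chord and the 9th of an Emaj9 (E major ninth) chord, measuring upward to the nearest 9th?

augmented unison

The 9th of E♭m9 is F; the 9th of Emaj9 (E major ninth) is F♯.
F up to F♯ is 1 semitone, a half step wider than a perfect unison, so the interval is augmented.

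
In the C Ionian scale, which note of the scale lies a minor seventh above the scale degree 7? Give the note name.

The scale is C D E F G A B.
The scale degree 7 is B; a minor seventh above that is A — scale degree 6.

A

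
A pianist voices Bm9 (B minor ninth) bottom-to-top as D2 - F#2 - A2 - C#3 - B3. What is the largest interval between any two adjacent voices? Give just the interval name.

minor seventh

Adjacent intervals: D2→F#2 = major third; F#2→A2 = minor third; A2→C#3 = major third; C#3→B3 = minor seventh.
The largest is C#3 to B3, a minor seventh (10 semitones).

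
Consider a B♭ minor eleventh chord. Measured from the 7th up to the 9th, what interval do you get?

major third

The chord tones of B♭m11 are B♭ D♭ F A♭ C E♭.
So we need the interval from A♭ up to C.
From A♭ to C is 4 semitones, exactly the major third.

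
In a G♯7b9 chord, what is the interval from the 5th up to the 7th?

minor 3rd

G♯ dominant seventh flat nine is spelled G♯-B♯-D♯-F♯-A.
The 5th is D♯ and the 7th is F♯.
3 letter names make it a third; at 3 semitones (a half step narrower than major) the quality is minor.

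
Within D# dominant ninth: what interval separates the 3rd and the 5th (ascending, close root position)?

The chord tones of D#9 are D#, F##, A#, C#, E#.
That puts F## below A#.
3 letter names make it a third; at 3 semitones (a half step narrower than major) the quality is minor.

m3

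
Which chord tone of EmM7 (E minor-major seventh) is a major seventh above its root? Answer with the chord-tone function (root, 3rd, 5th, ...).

7th

Spelling the chord: E, G, B, D#.
The root is E. A major seventh above E is D#.
D# is the chord's 7th.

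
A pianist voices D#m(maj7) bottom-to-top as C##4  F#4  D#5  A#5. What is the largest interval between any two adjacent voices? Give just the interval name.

M6

Adjacent intervals: C##4→F#4 = diminished fourth; F#4→D#5 = major sixth; D#5→A#5 = perfect fifth.
The largest is F#4 to D#5, a major sixth (9 semitones).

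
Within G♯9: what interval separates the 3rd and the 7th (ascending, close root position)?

diminished fifth

G♯9 is spelled G♯-B♯-D♯-F♯-A♯.
The 3rd is B♯ and the 7th is F♯.
From B♯ to F♯: 6 semitones over a fifth = diminished.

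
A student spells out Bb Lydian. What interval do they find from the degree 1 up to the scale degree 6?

The scale runs Bb C D E F G A.
Degree 1 = Bb; degree 6 = G.
Bb up to G spans 6 letter names and 9 semitones — a major sixth.

M6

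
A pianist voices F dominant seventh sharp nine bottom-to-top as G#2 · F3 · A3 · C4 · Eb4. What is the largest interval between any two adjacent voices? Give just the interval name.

Adjacent intervals: G#2→F3 = diminished seventh; F3→A3 = major third; A3→C4 = minor third; C4→Eb4 = minor third.
The largest is G#2 to F3, a diminished seventh (9 semitones).

d7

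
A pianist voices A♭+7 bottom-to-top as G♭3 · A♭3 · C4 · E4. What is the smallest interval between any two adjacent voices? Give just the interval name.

major 2nd

Adjacent intervals: G♭3→A♭3 = major second; A♭3→C4 = major third; C4→E4 = major third.
The smallest is G♭3 to A♭3, a major second (2 semitones).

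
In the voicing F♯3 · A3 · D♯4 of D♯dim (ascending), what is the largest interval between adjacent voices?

augmented 4th

Adjacent intervals: F♯3→A3 = minor third; A3→D♯4 = augmented fourth.
The largest is A3 to D♯4, an augmented fourth (6 semitones).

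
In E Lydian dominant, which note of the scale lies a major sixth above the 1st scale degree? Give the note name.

C#

The scale is E F# G# A# B C# D.
The 1st scale degree is E; a major sixth above that is C# — scale degree 6.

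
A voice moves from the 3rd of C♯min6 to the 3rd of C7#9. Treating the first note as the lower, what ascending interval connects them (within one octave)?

C♯min6 has E as its 3rd, and C7#9 has E as its 3rd.
Counting 1 letters and 0 half steps from E gives a perfect unison.

perfect unison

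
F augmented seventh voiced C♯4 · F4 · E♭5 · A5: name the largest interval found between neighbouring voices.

m7

Adjacent intervals: C♯4→F4 = diminished fourth; F4→E♭5 = minor seventh; E♭5→A5 = augmented fourth.
The largest is F4 to E♭5, a minor seventh (10 semitones).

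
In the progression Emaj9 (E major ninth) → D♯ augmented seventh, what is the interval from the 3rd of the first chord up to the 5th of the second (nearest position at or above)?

augmented second

The 3rd of Emaj9 (E major ninth) is G♯; the 5th of D♯ augmented seventh is A𝄪.
2 letter names make it a second; at 3 semitones (a half step wider than major) the quality is augmented.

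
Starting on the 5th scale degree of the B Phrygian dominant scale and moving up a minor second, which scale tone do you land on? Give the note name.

The scale is B C D# E F# G A.
The 5th scale degree is F#; a minor second above that is G — scale degree 6.

G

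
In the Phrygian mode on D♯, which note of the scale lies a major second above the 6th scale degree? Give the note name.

The scale is D♯ E F♯ G♯ A♯ B C♯.
The 6th scale degree is B; a major second above that is C♯ — scale degree 7.

C#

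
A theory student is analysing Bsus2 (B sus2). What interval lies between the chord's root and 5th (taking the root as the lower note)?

The chord tones of Bsus2 are B C♯ F♯.
That puts B below F♯.
B up to F♯ spans 5 letter names and 7 semitones — a perfect fifth.

perfect fifth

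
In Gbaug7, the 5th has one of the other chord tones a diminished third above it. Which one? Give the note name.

Fb

The chord tones of Gb+7 are Gb, Bb, D, Fb.
The 5th is D. A diminished third above D is Fb.
Fb is the chord's 7th.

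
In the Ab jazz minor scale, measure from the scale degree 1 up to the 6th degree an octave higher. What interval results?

The scale runs Ab Bb Cb Db Eb F G.
That puts Ab below F.
Counting 13 letters and 21 half steps from Ab gives a major thirteenth.

major 13th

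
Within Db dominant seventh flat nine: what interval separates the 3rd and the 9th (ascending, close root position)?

d7

Spelling the chord: Db, F, Ab, Cb, Ebb.
The 3rd is F and the 9th is Ebb.
F up to Ebb is 9 semitones, a whole step narrower than a major seventh, so the interval is diminished.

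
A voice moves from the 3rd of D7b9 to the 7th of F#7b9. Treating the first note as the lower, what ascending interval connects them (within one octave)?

minor 7th

The 3rd of D7b9 is F#; the 7th of F#7b9 is E.
From F# to E: 10 semitones over a seventh = minor.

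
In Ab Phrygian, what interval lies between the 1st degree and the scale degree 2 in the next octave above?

The scale runs Ab Bbb Cb Db Eb Fb Gb.
That puts Ab below Bbb.
Ab up to Bbb is 13 semitones, a half step narrower than a major ninth, so the interval is minor.

minor 9th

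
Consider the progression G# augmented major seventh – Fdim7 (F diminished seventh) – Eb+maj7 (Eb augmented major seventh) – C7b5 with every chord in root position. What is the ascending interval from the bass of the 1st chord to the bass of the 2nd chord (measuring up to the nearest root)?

diminished seventh

The roots are G# and F.
From G# to F: 9 semitones over a seventh = diminished.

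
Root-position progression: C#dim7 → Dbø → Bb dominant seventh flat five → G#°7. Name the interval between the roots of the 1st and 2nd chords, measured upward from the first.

The roots are C# and Db.
C# up to Db is 0 semitones, a whole step narrower than a major second, so the interval is diminished.

diminished 2nd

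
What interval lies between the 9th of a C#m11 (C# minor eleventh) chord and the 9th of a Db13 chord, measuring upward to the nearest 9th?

C#m11 (C# minor eleventh) has D# as its 9th, and Db13 has Eb as its 9th.
2 letter names make it a second; at 0 semitones (a whole step narrower than major) the quality is diminished.

d2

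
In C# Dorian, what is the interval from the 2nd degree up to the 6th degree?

C# dorian: C# D# E F# G# A# B.
So we need the interval from D# up to A#.
From D# to A# is 7 semitones, exactly the perfect fifth.

perfect fifth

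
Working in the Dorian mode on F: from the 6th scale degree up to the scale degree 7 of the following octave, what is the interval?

minor ninth

The scale runs F G Ab Bb C D Eb.
The 6th scale degree is D and the 7th scale degree (up an octave) is Eb.
D up to Eb is 13 semitones, a half step narrower than a major ninth, so the interval is minor.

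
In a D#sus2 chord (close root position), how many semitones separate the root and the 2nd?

The chord tones of D#sus2 are D#, E#, A#.
D# to E# is a major second: 2 semitones.

2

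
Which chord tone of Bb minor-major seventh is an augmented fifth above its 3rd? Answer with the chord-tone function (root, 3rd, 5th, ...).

7th

Spelling the chord: Bb, Db, F, A.
The 3rd is Db. An augmented fifth above Db is A.
A is the chord's 7th.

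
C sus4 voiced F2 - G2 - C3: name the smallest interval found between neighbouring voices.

M2

Adjacent intervals: F2→G2 = major second; G2→C3 = perfect fourth.
The smallest is F2 to G2, a major second (2 semitones).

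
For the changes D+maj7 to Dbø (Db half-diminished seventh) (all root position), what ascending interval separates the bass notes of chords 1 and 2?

diminished octave

The roots are D and Db.
8 letter names make it an octave; at 11 semitones (a half step narrower than perfect) the quality is diminished.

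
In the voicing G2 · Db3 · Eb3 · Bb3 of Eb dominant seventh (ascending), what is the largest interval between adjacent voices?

Adjacent intervals: G2→Db3 = diminished fifth; Db3→Eb3 = major second; Eb3→Bb3 = perfect fifth.
The largest is Eb3 to Bb3, a perfect fifth (7 semitones).

perfect 5th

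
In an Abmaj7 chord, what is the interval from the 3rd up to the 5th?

minor third

Spelling the chord: Ab-C-Eb-G.
The 3rd is C and the 5th is Eb.
From C to Eb: 3 semitones over a third = minor.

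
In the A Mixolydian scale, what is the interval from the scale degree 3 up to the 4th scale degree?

The scale runs A B C# D E F# G.
Scale degree 3 = C#; degree 4 = D.
C# up to D is 1 semitone, a half step narrower than a major second, so the interval is minor.

m2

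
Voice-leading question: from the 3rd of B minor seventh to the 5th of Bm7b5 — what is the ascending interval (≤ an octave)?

m3

B minor seventh has D as its 3rd, and Bm7b5 has F as its 5th.
From D to F: 3 semitones over a third = minor.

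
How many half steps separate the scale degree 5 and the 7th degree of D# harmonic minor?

The scale is D# E# F# G# A# B C##.
A# up to C## is a major third — 4 semitones.

4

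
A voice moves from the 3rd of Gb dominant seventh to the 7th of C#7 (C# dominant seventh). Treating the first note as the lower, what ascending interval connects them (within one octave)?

The 3rd of Gb dominant seventh is Bb; the 7th of C#7 (C# dominant seventh) is B.
Bb up to B is 1 semitone, a half step wider than a perfect unison, so the interval is augmented.

augmented 1st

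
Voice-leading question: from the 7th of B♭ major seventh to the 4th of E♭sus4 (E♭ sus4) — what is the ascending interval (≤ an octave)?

diminished octave

The 7th of B♭ major seventh is A; the 4th of E♭sus4 (E♭ sus4) is A♭.
A up to A♭ is 11 semitones, a half step narrower than a perfect octave, so the interval is diminished.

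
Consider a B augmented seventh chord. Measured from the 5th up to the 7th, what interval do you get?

B7#5: B, D#, F##, A.
5th = F##; 7th = A.
3 letter names make it a third; at 2 semitones (a whole step narrower than major) the quality is diminished.

diminished 3rd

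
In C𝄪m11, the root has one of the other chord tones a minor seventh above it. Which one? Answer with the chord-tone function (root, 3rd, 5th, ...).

C𝄪m11 (C𝄪 minor eleventh): C𝄪 E♯ G𝄪 B♯ D𝄪 F𝄪.
The root is C𝄪. A minor seventh above C𝄪 is B♯.
B♯ is the chord's 7th.

7th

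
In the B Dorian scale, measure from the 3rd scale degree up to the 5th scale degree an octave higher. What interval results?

The scale runs B C# D E F# G# A.
That puts D below F#.
D up to F# spans 10 letter names and 16 semitones — a major tenth.

major 10th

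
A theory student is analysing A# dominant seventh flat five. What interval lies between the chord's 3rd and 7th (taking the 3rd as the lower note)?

diminished fifth

A#7b5: A#, C##, E, G#.
That puts C## below G#.
5 letter names make it a fifth; at 6 semitones (a half step narrower than perfect) the quality is diminished.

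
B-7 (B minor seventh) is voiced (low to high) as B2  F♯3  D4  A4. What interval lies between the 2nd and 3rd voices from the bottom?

minor 6th

Those voices are F♯3 and D4.
From F♯ to D: 8 semitones over a sixth = minor.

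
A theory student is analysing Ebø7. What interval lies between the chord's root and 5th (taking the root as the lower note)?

diminished 5th

The chord tones of Ebø (Eb half-diminished seventh) are Eb Gb Bbb Db.
That puts Eb below Bbb.
From Eb to Bbb: 6 semitones over a fifth = diminished.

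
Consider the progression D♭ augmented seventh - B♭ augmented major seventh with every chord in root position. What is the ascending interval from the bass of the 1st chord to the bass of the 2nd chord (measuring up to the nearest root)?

major sixth

The roots are D♭ and B♭.
From D♭ to B♭ is 9 semitones, exactly the major sixth.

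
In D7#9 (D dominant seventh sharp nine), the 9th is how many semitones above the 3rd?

D dominant seventh sharp nine is spelled D-F#-A-C-E#.
F# to E# is a major seventh: 11 semitones.

11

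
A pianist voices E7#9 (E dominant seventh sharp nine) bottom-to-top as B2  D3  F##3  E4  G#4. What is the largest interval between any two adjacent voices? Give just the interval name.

Adjacent intervals: B2→D3 = minor third; D3→F##3 = augmented third; F##3→E4 = diminished seventh; E4→G#4 = major third.
The largest is F##3 to E4, a diminished seventh (9 semitones).

diminished seventh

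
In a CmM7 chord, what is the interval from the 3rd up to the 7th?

The chord tones of C minor-major seventh are C Eb G B.
So we need the interval from Eb up to B.
5 letter names make it a fifth; at 8 semitones (a half step wider than perfect) the quality is augmented.

A5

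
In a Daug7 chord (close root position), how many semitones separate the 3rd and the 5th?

Spelling the chord: D–F#–A#–C.
F# to A# is a major third: 4 semitones.

4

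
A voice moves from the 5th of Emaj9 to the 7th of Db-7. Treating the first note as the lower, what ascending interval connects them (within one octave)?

d2

Emaj9 has B as its 5th, and Db-7 has Cb as its 7th.
2 letter names make it a second; at 0 semitones (a whole step narrower than major) the quality is diminished.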